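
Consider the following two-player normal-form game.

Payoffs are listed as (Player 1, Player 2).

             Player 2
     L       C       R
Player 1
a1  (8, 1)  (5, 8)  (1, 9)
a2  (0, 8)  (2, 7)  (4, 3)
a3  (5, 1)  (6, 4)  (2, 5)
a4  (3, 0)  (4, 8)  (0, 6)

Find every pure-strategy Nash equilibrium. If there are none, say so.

For each strategy profile, look for a profitable unilateral deviation.
(a1, L): Player 2 can switch to C (1 → 8). Not NE.
(a1, C): Player 1 can switch to a3 (5 → 6). Not NE.
(a1, R): Player 1 can switch to a2 (1 → 4). Not NE.
(a2, L): Player 1 can switch to a1 (0 → 8). Not NE.
(a2, C): Player 1 can switch to a1 (2 → 5). Not NE.
(a2, R): Player 2 can switch to L (3 → 8). Not NE.
(a3, L): Player 1 can switch to a1 (5 → 8). Not NE.
(a3, C): Player 2 can switch to R (4 → 5). Not NE.
(The remaining 4 profiles each have a profitable deviation by the same check.)

none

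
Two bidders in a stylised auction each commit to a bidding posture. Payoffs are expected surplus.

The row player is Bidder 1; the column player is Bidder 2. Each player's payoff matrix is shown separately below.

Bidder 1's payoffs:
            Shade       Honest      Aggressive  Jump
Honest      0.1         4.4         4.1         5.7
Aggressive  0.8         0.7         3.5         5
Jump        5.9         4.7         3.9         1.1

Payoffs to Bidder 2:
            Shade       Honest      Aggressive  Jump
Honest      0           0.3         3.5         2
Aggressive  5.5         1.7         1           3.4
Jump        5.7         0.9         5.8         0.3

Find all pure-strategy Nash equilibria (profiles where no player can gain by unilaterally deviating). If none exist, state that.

For each player, find the best response to each opponent profile; mutual best responses are the pure NE.
Bidder 1 against Shade: payoffs 0.1, 0.8, 5.9 → best response Jump.
Bidder 1 against Honest: payoffs 4.4, 0.7, 4.7 → best response Jump.
Bidder 1 against Aggressive: payoffs 4.1, 3.5, 3.9 → best response Honest.
Bidder 1 against Jump: payoffs 5.7, 5, 1.1 → best response Honest.
Bidder 2 against Honest: payoffs 0, 0.3, 3.5, 2 → best response Aggressive.
Bidder 2 against Aggressive: payoffs 5.5, 1.7, 1, 3.4 → best response Shade.
Bidder 2 against Jump: payoffs 5.7, 0.9, 5.8, 0.3 → best response Aggressive.
Mutual best responses: (Honest, Aggressive).

(Honest, Aggressive)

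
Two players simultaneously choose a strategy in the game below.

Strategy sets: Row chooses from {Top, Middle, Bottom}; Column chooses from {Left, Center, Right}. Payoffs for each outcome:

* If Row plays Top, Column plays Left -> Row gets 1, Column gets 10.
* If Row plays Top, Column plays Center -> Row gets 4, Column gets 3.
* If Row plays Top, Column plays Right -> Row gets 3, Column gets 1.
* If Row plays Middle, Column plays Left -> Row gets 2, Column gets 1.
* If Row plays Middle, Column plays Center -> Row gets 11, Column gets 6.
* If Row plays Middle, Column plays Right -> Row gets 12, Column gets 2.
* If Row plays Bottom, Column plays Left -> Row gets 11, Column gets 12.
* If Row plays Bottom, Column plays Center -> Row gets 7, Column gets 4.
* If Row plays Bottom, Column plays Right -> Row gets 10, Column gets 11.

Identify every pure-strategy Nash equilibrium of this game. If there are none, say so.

Pure-strategy Nash equilibria: (Middle, Center) and (Bottom, Left)

(Top, Left): Row can switch to Middle (1 → 2). Not NE.
(Top, Center): Row can switch to Middle (4 → 11). Not NE.
(Top, Right): Row can switch to Middle (3 → 12). Not NE.
(Middle, Left): Row can switch to Bottom (2 → 11). Not NE.
(Middle, Center): Row gets 11, best alternative 7; Column gets 6, best alternative 2. No profitable deviation — NE.
(Middle, Right): Column can switch to Center (2 → 6). Not NE.
(Bottom, Left): Row gets 11, best alternative 2; Column gets 12, best alternative 11. No profitable deviation — NE.
(Bottom, Center): Row can switch to Middle (7 → 11). Not NE.
(Bottom, Right): Row can switch to Middle (10 → 12). Not NE.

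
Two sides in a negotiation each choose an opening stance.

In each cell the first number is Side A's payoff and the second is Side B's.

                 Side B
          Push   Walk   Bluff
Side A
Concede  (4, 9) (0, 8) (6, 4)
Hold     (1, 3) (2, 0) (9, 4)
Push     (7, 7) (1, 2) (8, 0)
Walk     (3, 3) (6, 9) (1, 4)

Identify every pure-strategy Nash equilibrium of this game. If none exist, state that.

(Hold, Bluff), (Push, Push), (Walk, Walk)

(Concede, Push): Side A can switch to Push (4 → 7). Not NE.
(Concede, Walk): Side A can switch to Hold (0 → 2). Not NE.
(Concede, Bluff): Side A can switch to Hold (6 → 9). Not NE.
(Hold, Push): Side A can switch to Concede (1 → 4). Not NE.
(Hold, Walk): Side A can switch to Walk (2 → 6). Not NE.
(Hold, Bluff): Side A gets 9, best alternative 8; Side B gets 4, best alternative 3. No profitable deviation — NE.
(Push, Push): Side A gets 7, best alternative 4; Side B gets 7, best alternative 2. No profitable deviation — NE.
(Push, Walk): Side A can switch to Hold (1 → 2). Not NE.
(Push, Bluff): Side A can switch to Hold (8 → 9). Not NE.
(Walk, Push): Side A can switch to Concede (3 → 4). Not NE.
(Walk, Walk): Side A gets 6, best alternative 2; Side B gets 9, best alternative 4. No profitable deviation — NE.
(Walk, Bluff): Side A can switch to Concede (1 → 6). Not NE.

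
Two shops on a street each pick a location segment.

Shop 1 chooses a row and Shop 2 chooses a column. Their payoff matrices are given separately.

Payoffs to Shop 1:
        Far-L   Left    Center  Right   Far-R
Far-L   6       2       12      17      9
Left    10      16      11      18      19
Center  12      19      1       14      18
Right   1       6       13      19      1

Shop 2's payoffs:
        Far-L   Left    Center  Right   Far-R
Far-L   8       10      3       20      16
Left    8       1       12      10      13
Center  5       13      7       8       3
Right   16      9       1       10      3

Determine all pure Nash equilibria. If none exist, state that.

(Far-L, Far-L): Shop 1 can switch to Left (6 → 10). Not NE.
(Far-L, Left): Shop 1 can switch to Left (2 → 16). Not NE.
(Far-L, Center): Shop 1 can switch to Right (12 → 13). Not NE.
(Far-L, Right): Shop 1 can switch to Left (17 → 18). Not NE.
(Far-L, Far-R): Shop 1 can switch to Left (9 → 19). Not NE.
(Left, Far-L): Shop 1 can switch to Center (10 → 12). Not NE.
(Left, Left): Shop 1 can switch to Center (16 → 19). Not NE.
(Left, Center): Shop 1 can switch to Far-L (11 → 12). Not NE.
(Left, Right): Shop 1 can switch to Right (18 → 19). Not NE.
(Left, Far-R): Shop 1 gets 19, best alternative 18; Shop 2 gets 13, best alternative 12. No profitable deviation — NE.
(Center, Far-L): Shop 2 can switch to Left (5 → 13). Not NE.
(Center, Left): Shop 1 gets 19, best alternative 16; Shop 2 gets 13, best alternative 8. No profitable deviation — NE.
(The remaining 8 profiles each have a profitable deviation by the same check.)

Pure-strategy Nash equilibria: (Left, Far-R) and (Center, Left)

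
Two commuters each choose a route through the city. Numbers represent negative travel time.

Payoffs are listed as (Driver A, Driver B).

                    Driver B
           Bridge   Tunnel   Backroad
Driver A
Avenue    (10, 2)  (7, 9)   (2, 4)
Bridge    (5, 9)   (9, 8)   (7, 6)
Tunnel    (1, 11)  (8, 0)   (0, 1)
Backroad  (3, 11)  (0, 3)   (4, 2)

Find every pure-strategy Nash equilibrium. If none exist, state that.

There is no pure-strategy Nash equilibrium.

(Avenue, Bridge): Driver B can switch to Tunnel (2 → 9). Not NE.
(Avenue, Tunnel): Driver A can switch to Bridge (7 → 9). Not NE.
(Avenue, Backroad): Driver A can switch to Bridge (2 → 7). Not NE.
(Bridge, Bridge): Driver A can switch to Avenue (5 → 10). Not NE.
(Bridge, Tunnel): Driver B can switch to Bridge (8 → 9). Not NE.
(Bridge, Backroad): Driver B can switch to Bridge (6 → 9). Not NE.
(Tunnel, Bridge): Driver A can switch to Avenue (1 → 10). Not NE.
(Tunnel, Tunnel): Driver A can switch to Bridge (8 → 9). Not NE.
(Tunnel, Backroad): Driver A can switch to Avenue (0 → 2). Not NE.
(Backroad, Bridge): Driver A can switch to Avenue (3 → 10). Not NE.
(The remaining 2 profiles each have a profitable deviation by the same check.)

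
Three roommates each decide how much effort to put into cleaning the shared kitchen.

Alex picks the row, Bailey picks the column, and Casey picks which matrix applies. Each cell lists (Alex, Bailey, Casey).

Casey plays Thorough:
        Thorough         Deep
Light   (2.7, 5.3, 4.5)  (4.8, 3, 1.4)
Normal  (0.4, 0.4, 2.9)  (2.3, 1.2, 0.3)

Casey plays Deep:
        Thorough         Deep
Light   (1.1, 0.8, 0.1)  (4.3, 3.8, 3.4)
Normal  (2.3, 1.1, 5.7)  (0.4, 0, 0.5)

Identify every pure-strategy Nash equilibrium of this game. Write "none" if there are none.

(Light, Thorough, Thorough), (Light, Deep, Deep), (Normal, Thorough, Deep)

Check each profile: it is a Nash equilibrium iff no player can strictly gain by switching unilaterally.
(Light, Thorough, Thorough): Alex gets 2.7, best alternative 0.4; Bailey gets 5.3, best alternative 3; Casey gets 4.5, best alternative 0.1. No profitable deviation — NE.
(Light, Thorough, Deep): Alex can switch to Normal (1.1 → 2.3). Not NE.
(Light, Deep, Thorough): Bailey can switch to Thorough (3 → 5.3). Not NE.
(Light, Deep, Deep): Alex gets 4.3, best alternative 0.4; Bailey gets 3.8, best alternative 0.8; Casey gets 3.4, best alternative 1.4. No profitable deviation — NE.
(Normal, Thorough, Thorough): Alex can switch to Light (0.4 → 2.7). Not NE.
(Normal, Thorough, Deep): Alex gets 2.3, best alternative 1.1; Bailey gets 1.1, best alternative 0; Casey gets 5.7, best alternative 2.9. No profitable deviation — NE.
(Normal, Deep, Thorough): Alex can switch to Light (2.3 → 4.8). Not NE.
(Normal, Deep, Deep): Alex can switch to Light (0.4 → 4.3). Not NE.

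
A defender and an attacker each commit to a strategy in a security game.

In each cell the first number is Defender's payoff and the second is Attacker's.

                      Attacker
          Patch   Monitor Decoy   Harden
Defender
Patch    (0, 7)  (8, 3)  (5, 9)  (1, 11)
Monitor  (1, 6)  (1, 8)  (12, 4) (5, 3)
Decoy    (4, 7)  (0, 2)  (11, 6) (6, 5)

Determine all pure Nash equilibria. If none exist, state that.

(Decoy, Patch)

(Patch, Patch): Defender can switch to Monitor (0 → 1). Not NE.
(Patch, Monitor): Attacker can switch to Patch (3 → 7). Not NE.
(Patch, Decoy): Defender can switch to Monitor (5 → 12). Not NE.
(Patch, Harden): Defender can switch to Monitor (1 → 5). Not NE.
(Monitor, Patch): Defender can switch to Decoy (1 → 4). Not NE.
(Monitor, Monitor): Defender can switch to Patch (1 → 8). Not NE.
(Decoy, Patch): Defender gets 4, best alternative 1; Attacker gets 7, best alternative 6. No profitable deviation — NE.
(The remaining 5 profiles each have a profitable deviation by the same check.)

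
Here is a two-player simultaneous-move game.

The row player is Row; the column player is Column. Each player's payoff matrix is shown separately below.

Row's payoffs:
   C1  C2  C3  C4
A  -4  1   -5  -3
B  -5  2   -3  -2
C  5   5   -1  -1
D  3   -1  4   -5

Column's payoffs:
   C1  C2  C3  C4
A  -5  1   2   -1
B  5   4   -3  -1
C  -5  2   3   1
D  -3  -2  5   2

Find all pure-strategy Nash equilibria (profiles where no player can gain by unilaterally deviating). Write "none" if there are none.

Pure NE: (D, C3)

Row against C1: payoffs -4, -5, 5, 3 → best response C.
Row against C2: payoffs 1, 2, 5, -1 → best response C.
Row against C3: payoffs -5, -3, -1, 4 → best response D.
Row against C4: payoffs -3, -2, -1, -5 → best response C.
Column against A: payoffs -5, 1, 2, -1 → best response C3.
Column against B: payoffs 5, 4, -3, -1 → best response C1.
Column against C: payoffs -5, 2, 3, 1 → best response C3.
Column against D: payoffs -3, -2, 5, 2 → best response C3.
Mutual best responses: (D, C3).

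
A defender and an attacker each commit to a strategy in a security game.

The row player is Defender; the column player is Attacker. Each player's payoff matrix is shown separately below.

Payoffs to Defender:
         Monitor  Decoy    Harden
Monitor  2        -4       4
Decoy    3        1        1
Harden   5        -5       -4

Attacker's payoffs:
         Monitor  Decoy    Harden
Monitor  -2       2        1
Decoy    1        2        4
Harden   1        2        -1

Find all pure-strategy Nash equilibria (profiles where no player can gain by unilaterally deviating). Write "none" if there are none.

none

(Monitor, Monitor): Defender can switch to Decoy (2 → 3). Not NE.
(Monitor, Decoy): Defender can switch to Decoy (-4 → 1). Not NE.
(Monitor, Harden): Attacker can switch to Decoy (1 → 2). Not NE.
(Decoy, Monitor): Defender can switch to Harden (3 → 5). Not NE.
(Decoy, Decoy): Attacker can switch to Harden (2 → 4). Not NE.
(Decoy, Harden): Defender can switch to Monitor (1 → 4). Not NE.
(Harden, Monitor): Attacker can switch to Decoy (1 → 2). Not NE.
(Harden, Decoy): Defender can switch to Monitor (-5 → -4). Not NE.
(Harden, Harden): Defender can switch to Monitor (-4 → 4). Not NE.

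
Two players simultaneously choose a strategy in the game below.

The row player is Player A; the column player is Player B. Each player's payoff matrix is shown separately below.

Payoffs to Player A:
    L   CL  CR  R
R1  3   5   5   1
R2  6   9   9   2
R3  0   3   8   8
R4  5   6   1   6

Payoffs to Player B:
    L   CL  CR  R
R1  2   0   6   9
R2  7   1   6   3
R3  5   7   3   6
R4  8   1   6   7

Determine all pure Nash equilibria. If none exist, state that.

(R2, L)

Player A against L: payoffs 3, 6, 0, 5 → best response R2.
Player A against CL: payoffs 5, 9, 3, 6 → best response R2.
Player A against CR: payoffs 5, 9, 8, 1 → best response R2.
Player A against R: payoffs 1, 2, 8, 6 → best response R3.
Player B against R1: payoffs 2, 0, 6, 9 → best response R.
Player B against R2: payoffs 7, 1, 6, 3 → best response L.
Player B against R3: payoffs 5, 7, 3, 6 → best response CL.
Player B against R4: payoffs 8, 1, 6, 7 → best response L.
Mutual best responses: (R2, L).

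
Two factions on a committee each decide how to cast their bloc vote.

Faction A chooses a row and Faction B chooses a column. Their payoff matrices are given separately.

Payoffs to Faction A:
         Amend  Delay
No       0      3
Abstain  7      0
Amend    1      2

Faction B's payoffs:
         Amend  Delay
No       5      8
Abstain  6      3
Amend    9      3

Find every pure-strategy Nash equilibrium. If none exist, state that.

For each player, find the best response to each opponent profile; mutual best responses are the pure NE.
Faction A against Amend: payoffs 0, 7, 1 → best response Abstain.
Faction A against Delay: payoffs 3, 0, 2 → best response No.
Faction B against No: payoffs 5, 8 → best response Delay.
Faction B against Abstain: payoffs 6, 3 → best response Amend.
Faction B against Amend: payoffs 9, 3 → best response Amend.
Mutual best responses: (No, Delay); (Abstain, Amend).

(No, Delay), (Abstain, Amend)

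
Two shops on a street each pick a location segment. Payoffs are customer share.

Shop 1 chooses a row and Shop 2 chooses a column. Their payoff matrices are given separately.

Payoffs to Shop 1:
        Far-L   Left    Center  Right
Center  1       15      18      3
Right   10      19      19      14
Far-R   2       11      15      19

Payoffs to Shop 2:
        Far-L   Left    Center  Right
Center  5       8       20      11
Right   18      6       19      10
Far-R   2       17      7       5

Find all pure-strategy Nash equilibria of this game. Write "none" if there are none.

Shop 1 against Far-L: payoffs 1, 10, 2 → best response Right.
Shop 1 against Left: payoffs 15, 19, 11 → best response Right.
Shop 1 against Center: payoffs 18, 19, 15 → best response Right.
Shop 1 against Right: payoffs 3, 14, 19 → best response Far-R.
Shop 2 against Center: payoffs 5, 8, 20, 11 → best response Center.
Shop 2 against Right: payoffs 18, 6, 19, 10 → best response Center.
Shop 2 against Far-R: payoffs 2, 17, 7, 5 → best response Left.
Mutual best responses: (Right, Center).

Pure NE: (Right, Center)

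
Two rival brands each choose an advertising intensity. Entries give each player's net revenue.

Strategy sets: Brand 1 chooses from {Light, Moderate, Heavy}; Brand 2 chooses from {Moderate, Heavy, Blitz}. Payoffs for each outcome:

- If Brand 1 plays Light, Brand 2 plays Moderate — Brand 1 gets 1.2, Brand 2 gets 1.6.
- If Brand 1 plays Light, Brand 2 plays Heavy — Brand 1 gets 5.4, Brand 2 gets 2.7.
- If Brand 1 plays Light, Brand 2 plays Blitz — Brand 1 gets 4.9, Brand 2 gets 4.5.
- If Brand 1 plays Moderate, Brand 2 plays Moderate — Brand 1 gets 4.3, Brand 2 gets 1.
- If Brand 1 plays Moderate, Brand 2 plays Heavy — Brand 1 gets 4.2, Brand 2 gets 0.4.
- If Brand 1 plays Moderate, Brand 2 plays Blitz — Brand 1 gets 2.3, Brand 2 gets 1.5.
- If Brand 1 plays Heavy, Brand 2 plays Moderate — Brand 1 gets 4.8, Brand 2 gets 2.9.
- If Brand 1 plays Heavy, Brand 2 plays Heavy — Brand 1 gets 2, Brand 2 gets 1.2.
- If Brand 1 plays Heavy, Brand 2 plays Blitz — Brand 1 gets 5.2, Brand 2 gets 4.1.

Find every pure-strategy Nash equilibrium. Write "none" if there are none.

The unique pure-strategy Nash equilibrium is (Heavy, Blitz).

(Light, Moderate): Brand 1 can switch to Moderate (1.2 → 4.3). Not NE.
(Light, Heavy): Brand 2 can switch to Blitz (2.7 → 4.5). Not NE.
(Light, Blitz): Brand 1 can switch to Heavy (4.9 → 5.2). Not NE.
(Moderate, Moderate): Brand 1 can switch to Heavy (4.3 → 4.8). Not NE.
(Moderate, Heavy): Brand 1 can switch to Light (4.2 → 5.4). Not NE.
(Moderate, Blitz): Brand 1 can switch to Light (2.3 → 4.9). Not NE.
(Heavy, Blitz): Brand 1 gets 5.2, best alternative 4.9; Brand 2 gets 4.1, best alternative 2.9. No profitable deviation — NE.
(The remaining 2 profiles each have a profitable deviation by the same check.)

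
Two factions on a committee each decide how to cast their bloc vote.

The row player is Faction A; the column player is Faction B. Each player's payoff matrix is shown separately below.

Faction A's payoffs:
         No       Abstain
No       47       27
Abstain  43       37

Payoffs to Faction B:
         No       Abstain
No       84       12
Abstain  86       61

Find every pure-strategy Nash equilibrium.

(No, No): Faction A gets 47, best alternative 43; Faction B gets 84, best alternative 12. No profitable deviation — NE.
(No, Abstain): Faction A can switch to Abstain (27 → 37). Not NE.
(Abstain, No): Faction A can switch to No (43 → 47). Not NE.
(Abstain, Abstain): Faction B can switch to No (61 → 86). Not NE.

The unique pure-strategy Nash equilibrium is (No, No).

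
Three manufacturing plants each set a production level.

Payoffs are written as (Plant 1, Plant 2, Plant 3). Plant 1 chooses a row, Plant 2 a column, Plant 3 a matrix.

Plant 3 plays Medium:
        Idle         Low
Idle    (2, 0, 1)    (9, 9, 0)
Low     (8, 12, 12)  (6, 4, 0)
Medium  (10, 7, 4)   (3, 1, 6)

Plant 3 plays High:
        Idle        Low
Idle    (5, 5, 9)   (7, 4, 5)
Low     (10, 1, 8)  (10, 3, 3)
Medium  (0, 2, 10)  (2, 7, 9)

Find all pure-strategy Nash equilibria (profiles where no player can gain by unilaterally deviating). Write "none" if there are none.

(Low, Low, High)

Plant 1 against (Idle, Medium): payoffs 2, 8, 10 → best response Medium.
Plant 1 against (Idle, High): payoffs 5, 10, 0 → best response Low.
Plant 1 against (Low, Medium): payoffs 9, 6, 3 → best response Idle.
Plant 1 against (Low, High): payoffs 7, 10, 2 → best response Low.
Plant 2 against (Idle, Medium): payoffs 0, 9 → best response Low.
Plant 2 against (Idle, High): payoffs 5, 4 → best response Idle.
Plant 2 against (Low, Medium): payoffs 12, 4 → best response Idle.
Plant 2 against (Low, High): payoffs 1, 3 → best response Low.
Plant 2 against (Medium, Medium): payoffs 7, 1 → best response Idle.
Plant 2 against (Medium, High): payoffs 2, 7 → best response Low.
Plant 3 against (Idle, Idle): payoffs 1, 9 → best response High.
Plant 3 against (Idle, Low): payoffs 0, 5 → best response High.
Plant 3 against (Low, Idle): payoffs 12, 8 → best response Medium.
Plant 3 against (Low, Low): payoffs 0, 3 → best response High.
Plant 3 against (Medium, Idle): payoffs 4, 10 → best response High.
Plant 3 against (Medium, Low): payoffs 6, 9 → best response High.
Mutual best responses: (Low, Low, High).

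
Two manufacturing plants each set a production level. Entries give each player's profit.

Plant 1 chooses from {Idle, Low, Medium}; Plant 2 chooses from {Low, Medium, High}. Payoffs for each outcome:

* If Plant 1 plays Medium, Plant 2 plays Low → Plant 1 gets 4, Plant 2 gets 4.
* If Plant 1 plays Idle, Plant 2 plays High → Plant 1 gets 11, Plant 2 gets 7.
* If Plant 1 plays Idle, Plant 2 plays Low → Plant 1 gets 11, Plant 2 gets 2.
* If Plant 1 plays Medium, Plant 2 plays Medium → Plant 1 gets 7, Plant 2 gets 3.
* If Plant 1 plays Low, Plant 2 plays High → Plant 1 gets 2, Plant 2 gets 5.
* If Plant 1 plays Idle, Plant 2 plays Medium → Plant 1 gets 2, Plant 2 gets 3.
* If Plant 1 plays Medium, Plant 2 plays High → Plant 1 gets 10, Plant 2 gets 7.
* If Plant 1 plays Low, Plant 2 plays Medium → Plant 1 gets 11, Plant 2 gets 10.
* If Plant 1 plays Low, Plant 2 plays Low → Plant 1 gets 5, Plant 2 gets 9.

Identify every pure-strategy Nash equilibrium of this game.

For each player, find the best response to each opponent profile; mutual best responses are the pure NE.
Plant 1 against Low: payoffs 11, 5, 4 → best response Idle.
Plant 1 against Medium: payoffs 2, 11, 7 → best response Low.
Plant 1 against High: payoffs 11, 2, 10 → best response Idle.
Plant 2 against Idle: payoffs 2, 3, 7 → best response High.
Plant 2 against Low: payoffs 9, 10, 5 → best response Medium.
Plant 2 against Medium: payoffs 4, 3, 7 → best response High.
Mutual best responses: (Idle, High); (Low, Medium).

Pure-strategy Nash equilibria: (Idle, High); (Low, Medium)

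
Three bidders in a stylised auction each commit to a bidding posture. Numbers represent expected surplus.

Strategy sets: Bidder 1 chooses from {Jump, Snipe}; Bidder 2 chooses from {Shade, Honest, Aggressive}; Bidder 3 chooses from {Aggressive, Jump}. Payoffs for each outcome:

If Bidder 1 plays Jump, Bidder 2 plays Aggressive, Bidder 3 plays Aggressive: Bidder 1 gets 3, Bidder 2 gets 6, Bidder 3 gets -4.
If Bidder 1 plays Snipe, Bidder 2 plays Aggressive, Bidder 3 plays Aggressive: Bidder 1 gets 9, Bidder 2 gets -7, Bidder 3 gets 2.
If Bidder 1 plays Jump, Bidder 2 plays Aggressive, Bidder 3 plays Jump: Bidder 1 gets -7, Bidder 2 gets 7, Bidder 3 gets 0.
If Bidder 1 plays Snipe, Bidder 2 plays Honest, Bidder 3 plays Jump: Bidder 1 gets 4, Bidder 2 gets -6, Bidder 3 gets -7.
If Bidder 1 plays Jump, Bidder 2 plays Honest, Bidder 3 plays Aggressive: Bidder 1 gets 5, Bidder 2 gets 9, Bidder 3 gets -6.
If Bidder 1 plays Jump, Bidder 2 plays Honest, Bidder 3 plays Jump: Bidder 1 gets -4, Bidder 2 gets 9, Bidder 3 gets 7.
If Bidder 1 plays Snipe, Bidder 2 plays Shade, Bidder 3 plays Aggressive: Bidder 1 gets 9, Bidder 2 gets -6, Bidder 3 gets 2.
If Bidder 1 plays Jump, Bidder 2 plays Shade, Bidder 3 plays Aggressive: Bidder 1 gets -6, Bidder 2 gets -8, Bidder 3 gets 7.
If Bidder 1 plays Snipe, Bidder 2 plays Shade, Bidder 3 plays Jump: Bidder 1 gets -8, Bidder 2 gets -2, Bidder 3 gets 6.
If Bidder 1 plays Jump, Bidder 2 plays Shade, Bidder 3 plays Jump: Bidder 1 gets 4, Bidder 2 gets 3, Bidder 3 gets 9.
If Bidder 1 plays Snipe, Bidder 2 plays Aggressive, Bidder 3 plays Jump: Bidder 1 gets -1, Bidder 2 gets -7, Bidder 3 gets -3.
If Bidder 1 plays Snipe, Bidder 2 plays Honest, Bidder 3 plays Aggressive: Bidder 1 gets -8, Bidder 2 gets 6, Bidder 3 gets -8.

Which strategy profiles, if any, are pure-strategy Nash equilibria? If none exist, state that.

For each player, find the best response to each opponent profile; mutual best responses are the pure NE.
Bidder 1 against (Shade, Aggressive): payoffs -6, 9 → best response Snipe.
Bidder 1 against (Shade, Jump): payoffs 4, -8 → best response Jump.
Bidder 1 against (Honest, Aggressive): payoffs 5, -8 → best response Jump.
Bidder 1 against (Honest, Jump): payoffs -4, 4 → best response Snipe.
Bidder 1 against (Aggressive, Aggressive): payoffs 3, 9 → best response Snipe.
Bidder 1 against (Aggressive, Jump): payoffs -7, -1 → best response Snipe.
Bidder 2 against (Jump, Aggressive): payoffs -8, 9, 6 → best response Honest.
Bidder 2 against (Jump, Jump): payoffs 3, 9, 7 → best response Honest.
Bidder 2 against (Snipe, Aggressive): payoffs -6, 6, -7 → best response Honest.
Bidder 2 against (Snipe, Jump): payoffs -2, -6, -7 → best response Shade.
Bidder 3 against (Jump, Shade): payoffs 7, 9 → best response Jump.
Bidder 3 against (Jump, Honest): payoffs -6, 7 → best response Jump.
Bidder 3 against (Jump, Aggressive): payoffs -4, 0 → best response Jump.
Bidder 3 against (Snipe, Shade): payoffs 2, 6 → best response Jump.
Bidder 3 against (Snipe, Honest): payoffs -8, -7 → best response Jump.
Bidder 3 against (Snipe, Aggressive): payoffs 2, -3 → best response Aggressive.
No profile is a mutual best response for all players.

This game has no pure Nash equilibrium.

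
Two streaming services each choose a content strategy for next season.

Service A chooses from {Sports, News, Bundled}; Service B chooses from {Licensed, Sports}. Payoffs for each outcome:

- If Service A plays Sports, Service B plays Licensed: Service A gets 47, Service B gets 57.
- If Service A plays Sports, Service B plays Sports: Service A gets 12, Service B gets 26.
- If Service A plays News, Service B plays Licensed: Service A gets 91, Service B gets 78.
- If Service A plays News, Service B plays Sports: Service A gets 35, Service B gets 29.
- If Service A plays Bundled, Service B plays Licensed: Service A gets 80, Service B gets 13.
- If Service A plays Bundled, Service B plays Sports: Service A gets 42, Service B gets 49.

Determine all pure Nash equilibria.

Pure-strategy Nash equilibria: (News, Licensed); (Bundled, Sports)

Service A against Licensed: payoffs 47, 91, 80 → best response News.
Service A against Sports: payoffs 12, 35, 42 → best response Bundled.
Service B against Sports: payoffs 57, 26 → best response Licensed.
Service B against News: payoffs 78, 29 → best response Licensed.
Service B against Bundled: payoffs 13, 49 → best response Sports.
Mutual best responses: (News, Licensed); (Bundled, Sports).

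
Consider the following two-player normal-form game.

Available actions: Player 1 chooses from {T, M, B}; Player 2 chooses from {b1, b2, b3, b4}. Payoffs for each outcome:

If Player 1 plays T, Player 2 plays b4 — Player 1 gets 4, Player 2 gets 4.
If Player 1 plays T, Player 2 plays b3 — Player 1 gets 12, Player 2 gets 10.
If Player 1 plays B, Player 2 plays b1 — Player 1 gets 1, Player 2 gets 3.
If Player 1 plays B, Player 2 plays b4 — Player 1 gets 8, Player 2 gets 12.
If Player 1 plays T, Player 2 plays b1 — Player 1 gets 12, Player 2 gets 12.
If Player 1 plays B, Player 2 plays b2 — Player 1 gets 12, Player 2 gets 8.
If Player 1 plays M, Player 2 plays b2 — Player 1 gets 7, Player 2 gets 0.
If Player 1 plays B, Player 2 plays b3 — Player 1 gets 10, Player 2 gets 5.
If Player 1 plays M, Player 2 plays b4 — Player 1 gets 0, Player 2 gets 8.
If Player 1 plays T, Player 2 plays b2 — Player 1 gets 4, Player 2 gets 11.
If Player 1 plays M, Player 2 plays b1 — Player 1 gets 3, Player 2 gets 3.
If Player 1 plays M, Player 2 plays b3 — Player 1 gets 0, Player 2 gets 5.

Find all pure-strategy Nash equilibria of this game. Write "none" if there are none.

Player 1 against b1: payoffs 12, 3, 1 → best response T.
Player 1 against b2: payoffs 4, 7, 12 → best response B.
Player 1 against b3: payoffs 12, 0, 10 → best response T.
Player 1 against b4: payoffs 4, 0, 8 → best response B.
Player 2 against T: payoffs 12, 11, 10, 4 → best response b1.
Player 2 against M: payoffs 3, 0, 5, 8 → best response b4.
Player 2 against B: payoffs 3, 8, 5, 12 → best response b4.
Mutual best responses: (T, b1); (B, b4).

The pure Nash equilibria are (T, b1) and (B, b4).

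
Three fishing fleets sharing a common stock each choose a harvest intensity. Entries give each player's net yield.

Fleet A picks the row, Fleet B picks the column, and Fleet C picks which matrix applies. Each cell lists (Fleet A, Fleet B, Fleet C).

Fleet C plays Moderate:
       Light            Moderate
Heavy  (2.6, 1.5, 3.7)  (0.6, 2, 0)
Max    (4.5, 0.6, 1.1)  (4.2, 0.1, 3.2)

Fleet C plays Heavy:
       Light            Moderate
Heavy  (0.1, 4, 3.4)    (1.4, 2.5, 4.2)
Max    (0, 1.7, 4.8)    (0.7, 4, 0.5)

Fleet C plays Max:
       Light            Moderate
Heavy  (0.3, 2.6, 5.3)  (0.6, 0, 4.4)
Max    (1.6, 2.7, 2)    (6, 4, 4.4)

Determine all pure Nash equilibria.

Check each profile: it is a Nash equilibrium iff no player can strictly gain by switching unilaterally.
(Heavy, Light, Moderate): Fleet A can switch to Max (2.6 → 4.5). Not NE.
(Heavy, Light, Heavy): Fleet C can switch to Moderate (3.4 → 3.7). Not NE.
(Heavy, Light, Max): Fleet A can switch to Max (0.3 → 1.6). Not NE.
(Heavy, Moderate, Moderate): Fleet A can switch to Max (0.6 → 4.2). Not NE.
(Heavy, Moderate, Heavy): Fleet B can switch to Light (2.5 → 4). Not NE.
(Heavy, Moderate, Max): Fleet A can switch to Max (0.6 → 6). Not NE.
(Max, Light, Moderate): Fleet C can switch to Heavy (1.1 → 4.8). Not NE.
(Max, Light, Heavy): Fleet A can switch to Heavy (0 → 0.1). Not NE.
(Max, Light, Max): Fleet B can switch to Moderate (2.7 → 4). Not NE.
(Max, Moderate, Moderate): Fleet B can switch to Light (0.1 → 0.6). Not NE.
(Max, Moderate, Max): Fleet A gets 6, best alternative 0.6; Fleet B gets 4, best alternative 2.7; Fleet C gets 4.4, best alternative 3.2. No profitable deviation — NE.
(The remaining 1 profile has a profitable deviation by the same check.)

(Max, Moderate, Max)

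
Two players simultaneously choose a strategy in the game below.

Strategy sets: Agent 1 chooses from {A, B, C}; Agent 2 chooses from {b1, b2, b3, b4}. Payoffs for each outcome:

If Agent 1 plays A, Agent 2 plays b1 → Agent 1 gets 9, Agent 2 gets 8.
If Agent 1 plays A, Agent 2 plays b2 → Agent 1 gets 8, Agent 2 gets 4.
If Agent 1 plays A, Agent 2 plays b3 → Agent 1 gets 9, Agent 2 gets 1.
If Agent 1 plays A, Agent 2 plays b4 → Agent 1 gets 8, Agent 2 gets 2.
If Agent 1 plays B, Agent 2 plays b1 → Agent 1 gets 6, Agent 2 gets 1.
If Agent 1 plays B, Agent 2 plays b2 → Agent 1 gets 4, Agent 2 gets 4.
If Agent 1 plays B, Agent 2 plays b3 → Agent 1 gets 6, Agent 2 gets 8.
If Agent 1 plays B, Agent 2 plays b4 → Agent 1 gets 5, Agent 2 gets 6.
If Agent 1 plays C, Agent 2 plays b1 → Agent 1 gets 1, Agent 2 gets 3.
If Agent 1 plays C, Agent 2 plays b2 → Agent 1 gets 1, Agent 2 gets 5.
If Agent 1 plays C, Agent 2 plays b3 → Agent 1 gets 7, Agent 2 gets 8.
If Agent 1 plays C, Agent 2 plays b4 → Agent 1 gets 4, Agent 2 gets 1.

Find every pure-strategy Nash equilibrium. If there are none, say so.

The unique pure-strategy Nash equilibrium is (A, b1).

(A, b1): Agent 1 gets 9, best alternative 6; Agent 2 gets 8, best alternative 4. No profitable deviation — NE.
(A, b2): Agent 2 can switch to b1 (4 → 8). Not NE.
(A, b3): Agent 2 can switch to b1 (1 → 8). Not NE.
(A, b4): Agent 2 can switch to b1 (2 → 8). Not NE.
(B, b1): Agent 1 can switch to A (6 → 9). Not NE.
(B, b2): Agent 1 can switch to A (4 → 8). Not NE.
(B, b3): Agent 1 can switch to A (6 → 9). Not NE.
(The remaining 5 profiles each have a profitable deviation by the same check.)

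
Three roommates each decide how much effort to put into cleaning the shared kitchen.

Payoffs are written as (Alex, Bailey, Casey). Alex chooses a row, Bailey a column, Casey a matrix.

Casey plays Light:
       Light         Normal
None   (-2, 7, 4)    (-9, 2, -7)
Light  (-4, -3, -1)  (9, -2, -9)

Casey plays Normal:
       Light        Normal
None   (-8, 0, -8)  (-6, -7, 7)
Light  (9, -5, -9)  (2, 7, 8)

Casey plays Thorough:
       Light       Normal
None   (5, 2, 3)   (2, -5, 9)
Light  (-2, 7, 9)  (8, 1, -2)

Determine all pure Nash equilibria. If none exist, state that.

Pure-strategy Nash equilibria: (None, Light, Light); (Light, Normal, Normal)

Alex against (Light, Light): payoffs -2, -4 → best response None.
Alex against (Light, Normal): payoffs -8, 9 → best response Light.
Alex against (Light, Thorough): payoffs 5, -2 → best response None.
Alex against (Normal, Light): payoffs -9, 9 → best response Light.
Alex against (Normal, Normal): payoffs -6, 2 → best response Light.
Alex against (Normal, Thorough): payoffs 2, 8 → best response Light.
Bailey against (None, Light): payoffs 7, 2 → best response Light.
Bailey against (None, Normal): payoffs 0, -7 → best response Light.
Bailey against (None, Thorough): payoffs 2, -5 → best response Light.
Bailey against (Light, Light): payoffs -3, -2 → best response Normal.
Bailey against (Light, Normal): payoffs -5, 7 → best response Normal.
Bailey against (Light, Thorough): payoffs 7, 1 → best response Light.
Casey against (None, Light): payoffs 4, -8, 3 → best response Light.
Casey against (None, Normal): payoffs -7, 7, 9 → best response Thorough.
Casey against (Light, Light): payoffs -1, -9, 9 → best response Thorough.
Casey against (Light, Normal): payoffs -9, 8, -2 → best response Normal.
Mutual best responses: (None, Light, Light); (Light, Normal, Normal).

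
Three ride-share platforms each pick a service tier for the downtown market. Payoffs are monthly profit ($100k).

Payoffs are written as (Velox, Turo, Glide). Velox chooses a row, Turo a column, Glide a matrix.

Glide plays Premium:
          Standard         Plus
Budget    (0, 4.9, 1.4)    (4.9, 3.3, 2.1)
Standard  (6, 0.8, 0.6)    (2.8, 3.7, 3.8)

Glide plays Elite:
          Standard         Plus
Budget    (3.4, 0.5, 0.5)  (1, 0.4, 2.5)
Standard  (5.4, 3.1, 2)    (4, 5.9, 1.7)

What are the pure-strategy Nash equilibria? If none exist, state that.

Mark each player's best response to every combination of opponents' strategies; a profile where every player is best-responding is a pure Nash equilibrium.
Velox against (Standard, Premium): payoffs 0, 6 → best response Standard.
Velox against (Standard, Elite): payoffs 3.4, 5.4 → best response Standard.
Velox against (Plus, Premium): payoffs 4.9, 2.8 → best response Budget.
Velox against (Plus, Elite): payoffs 1, 4 → best response Standard.
Turo against (Budget, Premium): payoffs 4.9, 3.3 → best response Standard.
Turo against (Budget, Elite): payoffs 0.5, 0.4 → best response Standard.
Turo against (Standard, Premium): payoffs 0.8, 3.7 → best response Plus.
Turo against (Standard, Elite): payoffs 3.1, 5.9 → best response Plus.
Glide against (Budget, Standard): payoffs 1.4, 0.5 → best response Premium.
Glide against (Budget, Plus): payoffs 2.1, 2.5 → best response Elite.
Glide against (Standard, Standard): payoffs 0.6, 2 → best response Elite.
Glide against (Standard, Plus): payoffs 3.8, 1.7 → best response Premium.
No profile is a mutual best response for all players.

There is no pure-strategy Nash equilibrium.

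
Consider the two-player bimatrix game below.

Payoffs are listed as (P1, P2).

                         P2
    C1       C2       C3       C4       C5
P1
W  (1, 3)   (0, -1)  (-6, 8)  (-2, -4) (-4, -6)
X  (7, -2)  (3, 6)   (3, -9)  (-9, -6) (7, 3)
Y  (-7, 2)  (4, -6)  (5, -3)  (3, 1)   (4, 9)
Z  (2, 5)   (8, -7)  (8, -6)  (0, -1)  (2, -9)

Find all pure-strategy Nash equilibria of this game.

This game has no pure Nash equilibrium.

Check each profile: it is a Nash equilibrium iff no player can strictly gain by switching unilaterally.
(W, C1): P1 can switch to X (1 → 7). Not NE.
(W, C2): P1 can switch to X (0 → 3). Not NE.
(W, C3): P1 can switch to X (-6 → 3). Not NE.
(W, C4): P1 can switch to Y (-2 → 3). Not NE.
(W, C5): P1 can switch to X (-4 → 7). Not NE.
(X, C1): P2 can switch to C2 (-2 → 6). Not NE.
(X, C2): P1 can switch to Y (3 → 4). Not NE.
(X, C3): P1 can switch to Y (3 → 5). Not NE.
(X, C4): P1 can switch to W (-9 → -2). Not NE.
(X, C5): P2 can switch to C2 (3 → 6). Not NE.
(The remaining 10 profiles each have a profitable deviation by the same check.)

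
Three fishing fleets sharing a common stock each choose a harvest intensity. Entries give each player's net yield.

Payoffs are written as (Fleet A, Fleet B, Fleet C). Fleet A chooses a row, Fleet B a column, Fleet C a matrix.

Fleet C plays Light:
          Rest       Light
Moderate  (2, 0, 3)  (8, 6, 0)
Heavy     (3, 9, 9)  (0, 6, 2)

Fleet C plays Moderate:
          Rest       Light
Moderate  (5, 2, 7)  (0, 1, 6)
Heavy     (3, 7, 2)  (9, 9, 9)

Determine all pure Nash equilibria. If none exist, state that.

The pure Nash equilibria are (Moderate, Rest, Moderate); (Heavy, Rest, Light); (Heavy, Light, Moderate).

Fleet A against (Rest, Light): payoffs 2, 3 → best response Heavy.
Fleet A against (Rest, Moderate): payoffs 5, 3 → best response Moderate.
Fleet A against (Light, Light): payoffs 8, 0 → best response Moderate.
Fleet A against (Light, Moderate): payoffs 0, 9 → best response Heavy.
Fleet B against (Moderate, Light): payoffs 0, 6 → best response Light.
Fleet B against (Moderate, Moderate): payoffs 2, 1 → best response Rest.
Fleet B against (Heavy, Light): payoffs 9, 6 → best response Rest.
Fleet B against (Heavy, Moderate): payoffs 7, 9 → best response Light.
Fleet C against (Moderate, Rest): payoffs 3, 7 → best response Moderate.
Fleet C against (Moderate, Light): payoffs 0, 6 → best response Moderate.
Fleet C against (Heavy, Rest): payoffs 9, 2 → best response Light.
Fleet C against (Heavy, Light): payoffs 2, 9 → best response Moderate.
Mutual best responses: (Moderate, Rest, Moderate); (Heavy, Rest, Light); (Heavy, Light, Moderate).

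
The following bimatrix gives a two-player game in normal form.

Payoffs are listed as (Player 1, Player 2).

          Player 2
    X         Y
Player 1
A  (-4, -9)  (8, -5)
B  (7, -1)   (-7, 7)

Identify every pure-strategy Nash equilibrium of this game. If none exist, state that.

For each player, find the best response to each opponent profile; mutual best responses are the pure NE.
Player 1 against X: payoffs -4, 7 → best response B.
Player 1 against Y: payoffs 8, -7 → best response A.
Player 2 against A: payoffs -9, -5 → best response Y.
Player 2 against B: payoffs -1, 7 → best response Y.
Mutual best responses: (A, Y).

The unique pure-strategy Nash equilibrium is (A, Y).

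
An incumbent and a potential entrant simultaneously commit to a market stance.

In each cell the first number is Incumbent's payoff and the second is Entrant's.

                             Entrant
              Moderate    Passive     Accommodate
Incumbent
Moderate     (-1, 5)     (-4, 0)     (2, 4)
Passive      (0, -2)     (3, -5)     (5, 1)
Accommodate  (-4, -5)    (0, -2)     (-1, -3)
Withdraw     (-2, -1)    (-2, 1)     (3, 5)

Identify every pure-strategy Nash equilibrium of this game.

Pure NE: (Passive, Accommodate)

For each strategy profile, look for a profitable unilateral deviation.
(Moderate, Moderate): Incumbent can switch to Passive (-1 → 0). Not NE.
(Moderate, Passive): Incumbent can switch to Passive (-4 → 3). Not NE.
(Moderate, Accommodate): Incumbent can switch to Passive (2 → 5). Not NE.
(Passive, Moderate): Entrant can switch to Accommodate (-2 → 1). Not NE.
(Passive, Passive): Entrant can switch to Moderate (-5 → -2). Not NE.
(Passive, Accommodate): Incumbent gets 5, best alternative 3; Entrant gets 1, best alternative -2. No profitable deviation — NE.
(Accommodate, Moderate): Incumbent can switch to Moderate (-4 → -1). Not NE.
(Accommodate, Passive): Incumbent can switch to Passive (0 → 3). Not NE.
(Accommodate, Accommodate): Incumbent can switch to Moderate (-1 → 2). Not NE.
(Withdraw, Moderate): Incumbent can switch to Moderate (-2 → -1). Not NE.
(Withdraw, Passive): Incumbent can switch to Passive (-2 → 3). Not NE.
(The remaining 1 profile has a profitable deviation by the same check.)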